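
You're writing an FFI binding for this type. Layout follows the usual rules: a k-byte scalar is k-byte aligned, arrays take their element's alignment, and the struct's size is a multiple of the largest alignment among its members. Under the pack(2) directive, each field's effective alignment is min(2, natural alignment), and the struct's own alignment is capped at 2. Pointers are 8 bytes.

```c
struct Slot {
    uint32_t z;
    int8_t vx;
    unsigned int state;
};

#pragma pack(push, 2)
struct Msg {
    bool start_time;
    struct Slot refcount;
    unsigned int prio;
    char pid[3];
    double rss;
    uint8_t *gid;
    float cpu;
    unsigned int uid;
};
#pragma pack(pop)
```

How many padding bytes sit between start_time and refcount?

Slot: z at 0 (size 4, align 4) → ends 4; vx at 4 (size 1, align 1) → ends 5; pad 3 to align 4 for state; state at 8 (size 4, align 4) → ends 12; total 12 bytes, alignment 4
start_time at 0 (size 1, align 1) → ends 1
pad 1 to align 2 for refcount
refcount at 2 (size 12, align 2) → ends 14

1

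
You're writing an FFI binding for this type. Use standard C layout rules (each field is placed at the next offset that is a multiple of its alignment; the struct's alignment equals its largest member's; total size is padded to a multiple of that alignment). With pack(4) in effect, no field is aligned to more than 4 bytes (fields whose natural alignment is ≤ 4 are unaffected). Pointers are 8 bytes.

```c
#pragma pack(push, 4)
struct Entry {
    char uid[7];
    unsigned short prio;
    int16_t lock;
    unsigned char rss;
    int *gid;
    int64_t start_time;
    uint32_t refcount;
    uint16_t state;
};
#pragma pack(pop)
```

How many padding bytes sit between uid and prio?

1

uid at 0 (size 7, align 1) → ends 7
pad 1 to align 2 for prio
prio at 8 (size 2, align 2) → ends 10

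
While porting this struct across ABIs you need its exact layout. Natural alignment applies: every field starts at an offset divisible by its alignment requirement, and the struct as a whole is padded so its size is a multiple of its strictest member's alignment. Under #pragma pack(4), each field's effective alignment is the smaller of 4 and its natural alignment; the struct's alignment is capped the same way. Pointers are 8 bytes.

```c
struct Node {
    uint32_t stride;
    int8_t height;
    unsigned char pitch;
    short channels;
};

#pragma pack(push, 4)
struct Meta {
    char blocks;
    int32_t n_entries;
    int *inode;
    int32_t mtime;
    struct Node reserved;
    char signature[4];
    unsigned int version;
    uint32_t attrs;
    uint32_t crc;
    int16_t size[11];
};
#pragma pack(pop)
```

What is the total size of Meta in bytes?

Node: stride at 0 (size 4, align 4) → ends 4; height at 4 (size 1, align 1) → ends 5; pitch at 5 (size 1, align 1) → ends 6; channels at 6 (size 2, align 2) → ends 8; total 8 bytes, alignment 4
blocks at 0 (size 1, align 1) → ends 1
pad 3 to align 4 for n_entries
n_entries at 4 (size 4, align 4) → ends 8
inode at 8 (size 8, align 4) → ends 16
mtime at 16 (size 4, align 4) → ends 20
reserved at 20 (size 8, align 4) → ends 28
signature at 28 (size 4, align 1) → ends 32
version at 32 (size 4, align 4) → ends 36
attrs at 36 (size 4, align 4) → ends 40
crc at 40 (size 4, align 4) → ends 44
size at 44 (size 22, align 2) → ends 66
tail pad 2 to reach multiple of 4
total 68 bytes, alignment 4

68 bytes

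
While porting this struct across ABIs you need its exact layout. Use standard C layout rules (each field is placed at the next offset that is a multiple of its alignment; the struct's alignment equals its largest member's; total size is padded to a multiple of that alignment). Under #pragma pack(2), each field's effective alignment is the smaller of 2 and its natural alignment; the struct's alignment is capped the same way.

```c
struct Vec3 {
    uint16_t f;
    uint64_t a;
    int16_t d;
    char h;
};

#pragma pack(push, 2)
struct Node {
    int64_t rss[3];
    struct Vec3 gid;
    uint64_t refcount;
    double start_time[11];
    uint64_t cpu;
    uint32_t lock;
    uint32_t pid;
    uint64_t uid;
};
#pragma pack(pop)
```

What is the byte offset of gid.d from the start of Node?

Vec3: 0..2  f  (2B, 2-aligned); 2..8  -- padding (6B); 8..16  a  (8B, 8-aligned); 16..18  d  (2B, 2-aligned); 18..19  h  (1B, 1-aligned); 19..24  -- tail padding (5B); sizeof = 24, alignof = 8
0..24  rss  (24B, 2-aligned)
24..48  gid  (24B, 2-aligned)
within Vec3: d at 16
24 + 16 = 40

40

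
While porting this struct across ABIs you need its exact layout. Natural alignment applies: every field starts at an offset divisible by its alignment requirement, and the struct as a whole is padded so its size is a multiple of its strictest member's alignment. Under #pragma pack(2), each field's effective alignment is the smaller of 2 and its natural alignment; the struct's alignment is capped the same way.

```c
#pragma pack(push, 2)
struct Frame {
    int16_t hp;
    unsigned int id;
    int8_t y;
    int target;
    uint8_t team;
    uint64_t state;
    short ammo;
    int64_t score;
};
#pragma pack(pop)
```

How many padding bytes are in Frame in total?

2

@0: hp [2B, align 2] → 2
@2: id [4B, align 2] → 6
@6: y [1B, align 1] → 7
+1 pad (align 2)
@8: target [4B, align 2] → 12
@12: team [1B, align 1] → 13
+1 pad (align 2)
@14: state [8B, align 2] → 22
@22: ammo [2B, align 2] → 24
@24: score [8B, align 2] → 32
size 32, align 2
data bytes 30, size 32 → padding 2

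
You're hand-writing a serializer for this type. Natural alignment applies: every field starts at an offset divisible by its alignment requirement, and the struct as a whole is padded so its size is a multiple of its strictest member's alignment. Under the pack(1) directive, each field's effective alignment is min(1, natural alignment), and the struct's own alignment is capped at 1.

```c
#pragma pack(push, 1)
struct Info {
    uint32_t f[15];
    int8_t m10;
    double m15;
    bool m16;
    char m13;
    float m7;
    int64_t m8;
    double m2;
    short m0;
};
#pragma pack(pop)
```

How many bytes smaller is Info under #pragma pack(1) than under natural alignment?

11

natural layout:
  @0: f [60B, align 4] → 60
  @60: m10 [1B, align 1] → 61
  +3 pad (align 8)
  @64: m15 [8B, align 8] → 72
  @72: m16 [1B, align 1] → 73
  @73: m13 [1B, align 1] → 74
  +2 pad (align 4)
  @76: m7 [4B, align 4] → 80
  @80: m8 [8B, align 8] → 88
  @88: m2 [8B, align 8] → 96
  @96: m0 [2B, align 2] → 98
  +6 tail pad (align 8)
  size 104, align 8
packed(1) layout:
  @0: f [60B, align 1] → 60
  @60: m10 [1B, align 1] → 61
  @61: m15 [8B, align 1] → 69
  @69: m16 [1B, align 1] → 70
  @70: m13 [1B, align 1] → 71
  @71: m7 [4B, align 1] → 75
  @75: m8 [8B, align 1] → 83
  @83: m2 [8B, align 1] → 91
  @91: m0 [2B, align 1] → 93
  size 93, align 1
104 − 93 = 11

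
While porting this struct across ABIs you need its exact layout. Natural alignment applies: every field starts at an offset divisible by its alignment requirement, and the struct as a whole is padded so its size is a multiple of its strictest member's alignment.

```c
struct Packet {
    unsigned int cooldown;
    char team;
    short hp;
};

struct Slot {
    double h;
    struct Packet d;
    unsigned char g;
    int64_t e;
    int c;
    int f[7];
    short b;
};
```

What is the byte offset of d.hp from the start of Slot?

Packet: @0: cooldown [4B, align 4] → 4; @4: team [1B, align 1] → 5; +1 pad (align 2); @6: hp [2B, align 2] → 8; size 8, align 4
@0: h [8B, align 8] → 8
@8: d [8B, align 4] → 16
within Packet: hp at 6
8 + 6 = 14

14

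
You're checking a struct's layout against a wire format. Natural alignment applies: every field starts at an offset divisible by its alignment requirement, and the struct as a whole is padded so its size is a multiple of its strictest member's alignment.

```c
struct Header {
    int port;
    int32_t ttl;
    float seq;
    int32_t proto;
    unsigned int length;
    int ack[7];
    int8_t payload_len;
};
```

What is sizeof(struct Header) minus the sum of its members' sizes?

3

0..4  port  (4B, 4-aligned)
4..8  ttl  (4B, 4-aligned)
8..12  seq  (4B, 4-aligned)
12..16  proto  (4B, 4-aligned)
16..20  length  (4B, 4-aligned)
20..48  ack  (28B, 4-aligned)
48..49  payload_len  (1B, 1-aligned)
49..52  -- tail padding (3B)
sizeof = 52, alignof = 4
data bytes 49, size 52 → padding 3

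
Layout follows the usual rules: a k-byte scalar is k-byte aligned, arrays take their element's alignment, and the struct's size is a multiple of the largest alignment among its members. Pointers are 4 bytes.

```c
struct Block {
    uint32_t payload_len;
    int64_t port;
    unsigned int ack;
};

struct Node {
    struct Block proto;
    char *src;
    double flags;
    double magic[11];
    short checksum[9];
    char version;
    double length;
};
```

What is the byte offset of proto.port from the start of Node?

8

Block: payload_len at 0 (size 4, align 4) → ends 4; pad 4 to align 8 for port; port at 8 (size 8, align 8) → ends 16; ack at 16 (size 4, align 4) → ends 20; tail pad 4 to reach multiple of 8; total 24 bytes, alignment 8
proto at 0 (size 24, align 8) → ends 24
within Block: port at 8
0 + 8 = 8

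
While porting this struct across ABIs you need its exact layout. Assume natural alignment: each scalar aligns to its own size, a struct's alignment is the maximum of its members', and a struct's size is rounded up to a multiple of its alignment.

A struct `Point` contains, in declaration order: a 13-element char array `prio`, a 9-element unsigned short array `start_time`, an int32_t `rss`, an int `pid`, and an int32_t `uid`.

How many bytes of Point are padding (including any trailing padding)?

@0: prio [13B, align 1] → 13
+1 pad (align 2)
@14: start_time [18B, align 2] → 32
@32: rss [4B, align 4] → 36
@36: pid [4B, align 4] → 40
@40: uid [4B, align 4] → 44
size 44, align 4
data bytes 43, size 44 → padding 1

1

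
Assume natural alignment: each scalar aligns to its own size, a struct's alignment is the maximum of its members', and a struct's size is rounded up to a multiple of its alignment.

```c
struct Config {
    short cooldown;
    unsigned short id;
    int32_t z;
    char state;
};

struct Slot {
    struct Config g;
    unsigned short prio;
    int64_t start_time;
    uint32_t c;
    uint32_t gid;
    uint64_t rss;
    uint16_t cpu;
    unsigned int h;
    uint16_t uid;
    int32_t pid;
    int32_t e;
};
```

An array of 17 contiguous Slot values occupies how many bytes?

Config: @0: cooldown [2B, align 2] → 2; @2: id [2B, align 2] → 4; @4: z [4B, align 4] → 8; @8: state [1B, align 1] → 9; +3 tail pad (align 4); size 12, align 4
@0: g [12B, align 4] → 12
@12: prio [2B, align 2] → 14
+2 pad (align 8)
@16: start_time [8B, align 8] → 24
@24: c [4B, align 4] → 28
@28: gid [4B, align 4] → 32
@32: rss [8B, align 8] → 40
@40: cpu [2B, align 2] → 42
+2 pad (align 4)
@44: h [4B, align 4] → 48
@48: uid [2B, align 2] → 50
+2 pad (align 4)
@52: pid [4B, align 4] → 56
@56: e [4B, align 4] → 60
+4 tail pad (align 8)
size 64, align 8
array of 17: 17 × 64 = 1088

1088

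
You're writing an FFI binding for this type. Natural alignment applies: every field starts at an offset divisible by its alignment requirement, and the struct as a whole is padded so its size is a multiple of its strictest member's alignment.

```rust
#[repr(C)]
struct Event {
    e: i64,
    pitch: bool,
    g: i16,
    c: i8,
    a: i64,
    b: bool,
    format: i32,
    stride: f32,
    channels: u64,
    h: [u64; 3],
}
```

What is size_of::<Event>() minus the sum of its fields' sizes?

e at 0 (size 8, align 8) → ends 8
pitch at 8 (size 1, align 1) → ends 9
pad 1 to align 2 for g
g at 10 (size 2, align 2) → ends 12
c at 12 (size 1, align 1) → ends 13
pad 3 to align 8 for a
a at 16 (size 8, align 8) → ends 24
b at 24 (size 1, align 1) → ends 25
pad 3 to align 4 for format
format at 28 (size 4, align 4) → ends 32
stride at 32 (size 4, align 4) → ends 36
pad 4 to align 8 for channels
channels at 40 (size 8, align 8) → ends 48
h at 48 (size 24, align 8) → ends 72
total 72 bytes, alignment 8
data bytes 61, size 72 → padding 11

11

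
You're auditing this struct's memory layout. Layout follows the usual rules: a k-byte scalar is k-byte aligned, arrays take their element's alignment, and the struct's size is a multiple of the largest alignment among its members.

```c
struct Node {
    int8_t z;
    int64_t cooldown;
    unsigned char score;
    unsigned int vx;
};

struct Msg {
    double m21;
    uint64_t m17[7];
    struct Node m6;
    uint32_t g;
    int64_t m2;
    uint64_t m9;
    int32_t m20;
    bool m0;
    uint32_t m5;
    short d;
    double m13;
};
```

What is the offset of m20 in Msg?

112

Node: @0: z [1B, align 1] → 1; +7 pad (align 8); @8: cooldown [8B, align 8] → 16; @16: score [1B, align 1] → 17; +3 pad (align 4); @20: vx [4B, align 4] → 24; size 24, align 8
@0: m21 [8B, align 8] → 8
@8: m17 [56B, align 8] → 64
@64: m6 [24B, align 8] → 88
@88: g [4B, align 4] → 92
+4 pad (align 8)
@96: m2 [8B, align 8] → 104
@104: m9 [8B, align 8] → 112
@112: m20 [4B, align 4] → 116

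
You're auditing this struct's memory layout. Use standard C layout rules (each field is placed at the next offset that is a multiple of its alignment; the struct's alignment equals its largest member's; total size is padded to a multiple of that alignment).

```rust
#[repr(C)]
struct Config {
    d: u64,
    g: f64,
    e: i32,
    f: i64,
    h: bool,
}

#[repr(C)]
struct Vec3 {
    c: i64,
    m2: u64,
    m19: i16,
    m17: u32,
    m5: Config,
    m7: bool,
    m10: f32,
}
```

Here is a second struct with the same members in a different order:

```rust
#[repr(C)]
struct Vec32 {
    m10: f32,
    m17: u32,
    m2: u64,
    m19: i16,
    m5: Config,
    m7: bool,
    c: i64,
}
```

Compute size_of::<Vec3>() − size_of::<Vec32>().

Config: 0..8  d  (8B, 8-aligned); 8..16  g  (8B, 8-aligned); 16..20  e  (4B, 4-aligned); 20..24  -- padding (4B); 24..32  f  (8B, 8-aligned); 32..33  h  (1B, 1-aligned); 33..40  -- tail padding (7B); sizeof = 40, alignof = 8
0..8  c  (8B, 8-aligned)
8..16  m2  (8B, 8-aligned)
16..18  m19  (2B, 2-aligned)
18..20  -- padding (2B)
20..24  m17  (4B, 4-aligned)
24..64  m5  (40B, 8-aligned)
64..65  m7  (1B, 1-aligned)
65..68  -- padding (3B)
68..72  m10  (4B, 4-aligned)
sizeof = 72, alignof = 8
— Vec32 —
0..4  m10  (4B, 4-aligned)
4..8  m17  (4B, 4-aligned)
8..16  m2  (8B, 8-aligned)
16..18  m19  (2B, 2-aligned)
18..24  -- padding (6B)
24..64  m5  (40B, 8-aligned)
64..65  m7  (1B, 1-aligned)
65..72  -- padding (7B)
72..80  c  (8B, 8-aligned)
sizeof = 80, alignof = 8
72 − 80 = -8

-8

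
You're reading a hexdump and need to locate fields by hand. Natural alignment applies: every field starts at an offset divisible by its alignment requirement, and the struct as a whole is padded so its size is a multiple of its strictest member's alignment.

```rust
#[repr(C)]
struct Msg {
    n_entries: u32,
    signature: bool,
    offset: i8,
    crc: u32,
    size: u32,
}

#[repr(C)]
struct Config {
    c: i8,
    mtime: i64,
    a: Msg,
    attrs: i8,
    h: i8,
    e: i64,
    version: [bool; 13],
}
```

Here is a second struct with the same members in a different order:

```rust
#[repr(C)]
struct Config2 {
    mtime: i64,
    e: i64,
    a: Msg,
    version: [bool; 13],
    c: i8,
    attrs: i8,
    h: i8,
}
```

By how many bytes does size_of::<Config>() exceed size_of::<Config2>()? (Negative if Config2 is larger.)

Msg: 0..4  n_entries  (4B, 4-aligned); 4..5  signature  (1B, 1-aligned); 5..6  offset  (1B, 1-aligned); 6..8  -- padding (2B); 8..12  crc  (4B, 4-aligned); 12..16  size  (4B, 4-aligned); sizeof = 16, alignof = 4
0..1  c  (1B, 1-aligned)
1..8  -- padding (7B)
8..16  mtime  (8B, 8-aligned)
16..32  a  (16B, 4-aligned)
32..33  attrs  (1B, 1-aligned)
33..34  h  (1B, 1-aligned)
34..40  -- padding (6B)
40..48  e  (8B, 8-aligned)
48..61  version  (13B, 1-aligned)
61..64  -- tail padding (3B)
sizeof = 64, alignof = 8
— Config2 —
0..8  mtime  (8B, 8-aligned)
8..16  e  (8B, 8-aligned)
16..32  a  (16B, 4-aligned)
32..45  version  (13B, 1-aligned)
45..46  c  (1B, 1-aligned)
46..47  attrs  (1B, 1-aligned)
47..48  h  (1B, 1-aligned)
sizeof = 48, alignof = 8
64 − 48 = 16

16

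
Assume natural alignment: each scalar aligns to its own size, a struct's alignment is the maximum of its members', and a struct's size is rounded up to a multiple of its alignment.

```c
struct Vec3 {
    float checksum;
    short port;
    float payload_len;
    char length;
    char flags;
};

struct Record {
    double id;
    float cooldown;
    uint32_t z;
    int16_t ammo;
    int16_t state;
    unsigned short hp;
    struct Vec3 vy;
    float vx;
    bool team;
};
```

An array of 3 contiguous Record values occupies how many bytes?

Vec3: 0..4  checksum  (4B, 4-aligned); 4..6  port  (2B, 2-aligned); 6..8  -- padding (2B); 8..12  payload_len  (4B, 4-aligned); 12..13  length  (1B, 1-aligned); 13..14  flags  (1B, 1-aligned); 14..16  -- tail padding (2B); sizeof = 16, alignof = 4
0..8  id  (8B, 8-aligned)
8..12  cooldown  (4B, 4-aligned)
12..16  z  (4B, 4-aligned)
16..18  ammo  (2B, 2-aligned)
18..20  state  (2B, 2-aligned)
20..22  hp  (2B, 2-aligned)
22..24  -- padding (2B)
24..40  vy  (16B, 4-aligned)
40..44  vx  (4B, 4-aligned)
44..45  team  (1B, 1-aligned)
45..48  -- tail padding (3B)
sizeof = 48, alignof = 8
array of 3: 3 × 48 = 144

144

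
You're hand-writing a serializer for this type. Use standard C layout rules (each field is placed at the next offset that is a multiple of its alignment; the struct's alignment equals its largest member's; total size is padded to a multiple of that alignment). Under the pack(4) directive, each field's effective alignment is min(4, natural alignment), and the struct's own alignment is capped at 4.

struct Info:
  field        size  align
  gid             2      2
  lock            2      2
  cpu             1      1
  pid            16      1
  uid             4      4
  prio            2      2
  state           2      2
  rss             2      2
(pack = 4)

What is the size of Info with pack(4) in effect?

0..2  gid  (2B, 2-aligned)
2..4  lock  (2B, 2-aligned)
4..5  cpu  (1B, 1-aligned)
5..21  pid  (16B, 1-aligned)
21..24  -- padding (3B)
24..28  uid  (4B, 4-aligned)
28..30  prio  (2B, 2-aligned)
30..32  state  (2B, 2-aligned)
32..34  rss  (2B, 2-aligned)
34..36  -- tail padding (2B)
sizeof = 36, alignof = 4

36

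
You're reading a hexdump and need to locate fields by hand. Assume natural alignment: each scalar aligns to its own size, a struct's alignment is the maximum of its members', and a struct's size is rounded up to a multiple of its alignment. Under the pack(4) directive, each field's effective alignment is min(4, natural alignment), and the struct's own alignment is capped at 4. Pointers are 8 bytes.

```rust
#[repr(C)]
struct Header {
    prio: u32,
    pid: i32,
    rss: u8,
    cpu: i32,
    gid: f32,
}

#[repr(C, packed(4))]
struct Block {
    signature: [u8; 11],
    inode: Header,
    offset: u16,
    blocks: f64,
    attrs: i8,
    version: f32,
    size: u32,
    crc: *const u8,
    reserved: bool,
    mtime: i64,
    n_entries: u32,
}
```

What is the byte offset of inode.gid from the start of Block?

28

Header: @0: prio [4B, align 4] → 4; @4: pid [4B, align 4] → 8; @8: rss [1B, align 1] → 9; +3 pad (align 4); @12: cpu [4B, align 4] → 16; @16: gid [4B, align 4] → 20; size 20, align 4
@0: signature [11B, align 1] → 11
+1 pad (align 4)
@12: inode [20B, align 4] → 32
within Header: gid at 16
12 + 16 = 28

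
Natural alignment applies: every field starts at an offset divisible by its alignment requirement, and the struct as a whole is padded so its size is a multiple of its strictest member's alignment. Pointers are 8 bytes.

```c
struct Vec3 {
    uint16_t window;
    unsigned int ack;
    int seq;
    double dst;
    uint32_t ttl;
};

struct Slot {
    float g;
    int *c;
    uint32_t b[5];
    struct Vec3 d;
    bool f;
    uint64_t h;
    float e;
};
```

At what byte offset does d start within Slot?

40

Vec3: @0: window [2B, align 2] → 2; +2 pad (align 4); @4: ack [4B, align 4] → 8; @8: seq [4B, align 4] → 12; +4 pad (align 8); @16: dst [8B, align 8] → 24; @24: ttl [4B, align 4] → 28; +4 tail pad (align 8); size 32, align 8
@0: g [4B, align 4] → 4
+4 pad (align 8)
@8: c [8B, align 8] → 16
@16: b [20B, align 4] → 36
+4 pad (align 8)
@40: d [32B, align 8] → 72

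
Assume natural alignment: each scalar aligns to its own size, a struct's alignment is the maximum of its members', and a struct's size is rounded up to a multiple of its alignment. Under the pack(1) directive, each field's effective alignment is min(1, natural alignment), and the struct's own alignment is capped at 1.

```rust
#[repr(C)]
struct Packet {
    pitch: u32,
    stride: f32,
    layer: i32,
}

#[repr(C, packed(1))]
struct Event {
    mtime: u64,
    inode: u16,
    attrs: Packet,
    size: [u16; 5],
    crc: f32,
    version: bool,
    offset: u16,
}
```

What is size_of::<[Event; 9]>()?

Packet: 0..4  pitch  (4B, 4-aligned); 4..8  stride  (4B, 4-aligned); 8..12  layer  (4B, 4-aligned); sizeof = 12, alignof = 4
0..8  mtime  (8B, 1-aligned)
8..10  inode  (2B, 1-aligned)
10..22  attrs  (12B, 1-aligned)
22..32  size  (10B, 1-aligned)
32..36  crc  (4B, 1-aligned)
36..37  version  (1B, 1-aligned)
37..39  offset  (2B, 1-aligned)
sizeof = 39, alignof = 1
array of 9: 9 × 39 = 351

351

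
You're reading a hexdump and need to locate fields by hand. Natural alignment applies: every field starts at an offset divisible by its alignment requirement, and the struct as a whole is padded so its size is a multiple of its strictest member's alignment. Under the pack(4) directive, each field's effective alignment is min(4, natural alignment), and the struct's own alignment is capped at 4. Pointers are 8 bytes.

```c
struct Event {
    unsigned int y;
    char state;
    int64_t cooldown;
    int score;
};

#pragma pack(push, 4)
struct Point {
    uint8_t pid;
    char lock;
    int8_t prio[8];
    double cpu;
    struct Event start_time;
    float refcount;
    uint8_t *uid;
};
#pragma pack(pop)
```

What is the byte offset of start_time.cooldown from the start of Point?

Event: @0: y [4B, align 4] → 4; @4: state [1B, align 1] → 5; +3 pad (align 8); @8: cooldown [8B, align 8] → 16; @16: score [4B, align 4] → 20; +4 tail pad (align 8); size 24, align 8
@0: pid [1B, align 1] → 1
@1: lock [1B, align 1] → 2
@2: prio [8B, align 1] → 10
+2 pad (align 4)
@12: cpu [8B, align 4] → 20
@20: start_time [24B, align 4] → 44
within Event: cooldown at 8
20 + 8 = 28

28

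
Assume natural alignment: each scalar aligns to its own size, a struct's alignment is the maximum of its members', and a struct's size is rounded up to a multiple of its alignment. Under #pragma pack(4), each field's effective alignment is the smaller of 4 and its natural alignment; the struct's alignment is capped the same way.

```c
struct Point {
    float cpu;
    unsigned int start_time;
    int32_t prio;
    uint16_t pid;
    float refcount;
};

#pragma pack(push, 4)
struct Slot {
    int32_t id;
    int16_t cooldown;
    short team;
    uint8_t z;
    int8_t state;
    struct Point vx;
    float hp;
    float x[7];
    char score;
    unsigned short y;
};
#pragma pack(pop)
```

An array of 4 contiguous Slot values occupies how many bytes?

272

Point: cpu at 0 (size 4, align 4) → ends 4; start_time at 4 (size 4, align 4) → ends 8; prio at 8 (size 4, align 4) → ends 12; pid at 12 (size 2, align 2) → ends 14; pad 2 to align 4 for refcount; refcount at 16 (size 4, align 4) → ends 20; total 20 bytes, alignment 4
id at 0 (size 4, align 4) → ends 4
cooldown at 4 (size 2, align 2) → ends 6
team at 6 (size 2, align 2) → ends 8
z at 8 (size 1, align 1) → ends 9
state at 9 (size 1, align 1) → ends 10
pad 2 to align 4 for vx
vx at 12 (size 20, align 4) → ends 32
hp at 32 (size 4, align 4) → ends 36
x at 36 (size 28, align 4) → ends 64
score at 64 (size 1, align 1) → ends 65
pad 1 to align 2 for y
y at 66 (size 2, align 2) → ends 68
total 68 bytes, alignment 4
array of 4: 4 × 68 = 272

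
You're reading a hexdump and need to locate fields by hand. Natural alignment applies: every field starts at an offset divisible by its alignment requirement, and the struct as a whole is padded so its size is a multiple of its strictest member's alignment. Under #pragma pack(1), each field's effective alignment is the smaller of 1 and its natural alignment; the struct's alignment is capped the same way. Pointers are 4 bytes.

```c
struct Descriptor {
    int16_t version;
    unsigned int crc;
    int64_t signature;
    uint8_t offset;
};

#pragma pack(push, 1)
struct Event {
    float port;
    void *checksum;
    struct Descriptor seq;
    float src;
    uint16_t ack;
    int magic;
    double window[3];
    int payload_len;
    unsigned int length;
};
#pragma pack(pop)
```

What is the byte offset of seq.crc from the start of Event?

Descriptor: 0..2  version  (2B, 2-aligned); 2..4  -- padding (2B); 4..8  crc  (4B, 4-aligned); 8..16  signature  (8B, 8-aligned); 16..17  offset  (1B, 1-aligned); 17..24  -- tail padding (7B); sizeof = 24, alignof = 8
0..4  port  (4B, 1-aligned)
4..8  checksum  (4B, 1-aligned)
8..32  seq  (24B, 1-aligned)
within Descriptor: crc at 4
8 + 4 = 12

12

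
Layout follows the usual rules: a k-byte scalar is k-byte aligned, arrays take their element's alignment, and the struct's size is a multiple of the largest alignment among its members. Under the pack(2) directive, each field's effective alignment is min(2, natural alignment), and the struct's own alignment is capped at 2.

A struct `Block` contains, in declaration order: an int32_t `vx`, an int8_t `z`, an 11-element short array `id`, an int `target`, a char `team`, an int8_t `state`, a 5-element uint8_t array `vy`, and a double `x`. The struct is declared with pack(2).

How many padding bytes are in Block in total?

vx at 0 (size 4, align 2) → ends 4
z at 4 (size 1, align 1) → ends 5
pad 1 to align 2 for id
id at 6 (size 22, align 2) → ends 28
target at 28 (size 4, align 2) → ends 32
team at 32 (size 1, align 1) → ends 33
state at 33 (size 1, align 1) → ends 34
vy at 34 (size 5, align 1) → ends 39
pad 1 to align 2 for x
x at 40 (size 8, align 2) → ends 48
total 48 bytes, alignment 2
data bytes 46, size 48 → padding 2

2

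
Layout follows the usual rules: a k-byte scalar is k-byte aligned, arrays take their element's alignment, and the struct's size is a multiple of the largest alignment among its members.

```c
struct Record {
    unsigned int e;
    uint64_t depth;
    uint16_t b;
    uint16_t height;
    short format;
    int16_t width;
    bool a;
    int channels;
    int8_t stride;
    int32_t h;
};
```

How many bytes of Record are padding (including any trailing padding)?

10

@0: e [4B, align 4] → 4
+4 pad (align 8)
@8: depth [8B, align 8] → 16
@16: b [2B, align 2] → 18
@18: height [2B, align 2] → 20
@20: format [2B, align 2] → 22
@22: width [2B, align 2] → 24
@24: a [1B, align 1] → 25
+3 pad (align 4)
@28: channels [4B, align 4] → 32
@32: stride [1B, align 1] → 33
+3 pad (align 4)
@36: h [4B, align 4] → 40
size 40, align 8
data bytes 30, size 40 → padding 10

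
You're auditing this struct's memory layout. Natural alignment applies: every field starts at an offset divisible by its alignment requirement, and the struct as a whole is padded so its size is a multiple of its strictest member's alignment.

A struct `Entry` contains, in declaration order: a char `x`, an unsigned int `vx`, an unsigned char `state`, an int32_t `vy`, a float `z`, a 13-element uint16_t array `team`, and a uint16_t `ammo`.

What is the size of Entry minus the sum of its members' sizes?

x at 0 (size 1, align 1) → ends 1
pad 3 to align 4 for vx
vx at 4 (size 4, align 4) → ends 8
state at 8 (size 1, align 1) → ends 9
pad 3 to align 4 for vy
vy at 12 (size 4, align 4) → ends 16
z at 16 (size 4, align 4) → ends 20
team at 20 (size 26, align 2) → ends 46
ammo at 46 (size 2, align 2) → ends 48
total 48 bytes, alignment 4
data bytes 42, size 48 → padding 6

6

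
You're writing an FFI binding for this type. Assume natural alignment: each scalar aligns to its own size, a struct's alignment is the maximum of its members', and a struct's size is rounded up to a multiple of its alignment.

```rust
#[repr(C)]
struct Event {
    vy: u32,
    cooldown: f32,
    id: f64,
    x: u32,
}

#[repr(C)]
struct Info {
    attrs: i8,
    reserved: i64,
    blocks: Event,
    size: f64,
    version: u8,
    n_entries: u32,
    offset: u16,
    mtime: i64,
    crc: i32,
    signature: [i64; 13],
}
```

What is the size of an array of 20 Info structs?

Event: @0: vy [4B, align 4] → 4; @4: cooldown [4B, align 4] → 8; @8: id [8B, align 8] → 16; @16: x [4B, align 4] → 20; +4 tail pad (align 8); size 24, align 8
@0: attrs [1B, align 1] → 1
+7 pad (align 8)
@8: reserved [8B, align 8] → 16
@16: blocks [24B, align 8] → 40
@40: size [8B, align 8] → 48
@48: version [1B, align 1] → 49
+3 pad (align 4)
@52: n_entries [4B, align 4] → 56
@56: offset [2B, align 2] → 58
+6 pad (align 8)
@64: mtime [8B, align 8] → 72
@72: crc [4B, align 4] → 76
+4 pad (align 8)
@80: signature [104B, align 8] → 184
size 184, align 8
array of 20: 20 × 184 = 3680

3680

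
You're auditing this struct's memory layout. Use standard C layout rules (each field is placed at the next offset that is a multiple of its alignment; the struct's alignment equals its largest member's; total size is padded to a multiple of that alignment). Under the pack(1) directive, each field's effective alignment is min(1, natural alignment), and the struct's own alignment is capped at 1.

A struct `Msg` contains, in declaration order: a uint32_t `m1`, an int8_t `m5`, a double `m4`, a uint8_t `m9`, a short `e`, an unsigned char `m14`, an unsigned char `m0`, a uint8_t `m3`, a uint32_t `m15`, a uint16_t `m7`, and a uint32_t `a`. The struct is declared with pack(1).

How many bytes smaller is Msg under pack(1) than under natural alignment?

natural layout:
  @0: m1 [4B, align 4] → 4
  @4: m5 [1B, align 1] → 5
  +3 pad (align 8)
  @8: m4 [8B, align 8] → 16
  @16: m9 [1B, align 1] → 17
  +1 pad (align 2)
  @18: e [2B, align 2] → 20
  @20: m14 [1B, align 1] → 21
  @21: m0 [1B, align 1] → 22
  @22: m3 [1B, align 1] → 23
  +1 pad (align 4)
  @24: m15 [4B, align 4] → 28
  @28: m7 [2B, align 2] → 30
  +2 pad (align 4)
  @32: a [4B, align 4] → 36
  +4 tail pad (align 8)
  size 40, align 8
packed(1) layout:
  @0: m1 [4B, align 1] → 4
  @4: m5 [1B, align 1] → 5
  @5: m4 [8B, align 1] → 13
  @13: m9 [1B, align 1] → 14
  @14: e [2B, align 1] → 16
  @16: m14 [1B, align 1] → 17
  @17: m0 [1B, align 1] → 18
  @18: m3 [1B, align 1] → 19
  @19: m15 [4B, align 1] → 23
  @23: m7 [2B, align 1] → 25
  @25: a [4B, align 1] → 29
  size 29, align 1
40 − 29 = 11

11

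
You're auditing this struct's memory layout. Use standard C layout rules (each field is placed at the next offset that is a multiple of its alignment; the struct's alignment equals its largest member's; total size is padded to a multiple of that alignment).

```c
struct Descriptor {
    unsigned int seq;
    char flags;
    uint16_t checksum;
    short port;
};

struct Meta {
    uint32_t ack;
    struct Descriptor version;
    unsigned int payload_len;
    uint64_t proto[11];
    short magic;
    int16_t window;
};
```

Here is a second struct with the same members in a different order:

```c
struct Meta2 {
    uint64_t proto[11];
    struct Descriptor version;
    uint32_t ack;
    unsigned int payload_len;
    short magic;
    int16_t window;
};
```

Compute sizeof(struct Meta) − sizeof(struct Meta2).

8

Descriptor: 0..4  seq  (4B, 4-aligned); 4..5  flags  (1B, 1-aligned); 5..6  -- padding (1B); 6..8  checksum  (2B, 2-aligned); 8..10  port  (2B, 2-aligned); 10..12  -- tail padding (2B); sizeof = 12, alignof = 4
0..4  ack  (4B, 4-aligned)
4..16  version  (12B, 4-aligned)
16..20  payload_len  (4B, 4-aligned)
20..24  -- padding (4B)
24..112  proto  (88B, 8-aligned)
112..114  magic  (2B, 2-aligned)
114..116  window  (2B, 2-aligned)
116..120  -- tail padding (4B)
sizeof = 120, alignof = 8
— Meta2 —
0..88  proto  (88B, 8-aligned)
88..100  version  (12B, 4-aligned)
100..104  ack  (4B, 4-aligned)
104..108  payload_len  (4B, 4-aligned)
108..110  magic  (2B, 2-aligned)
110..112  window  (2B, 2-aligned)
sizeof = 112, alignof = 8
120 − 112 = 8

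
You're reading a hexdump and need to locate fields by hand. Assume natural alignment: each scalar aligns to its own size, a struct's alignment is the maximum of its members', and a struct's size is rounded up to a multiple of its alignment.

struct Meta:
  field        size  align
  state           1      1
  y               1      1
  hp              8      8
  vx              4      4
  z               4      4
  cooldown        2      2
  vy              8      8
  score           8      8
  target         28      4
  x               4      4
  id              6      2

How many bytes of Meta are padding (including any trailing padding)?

14

state at 0 (size 1, align 1) → ends 1
y at 1 (size 1, align 1) → ends 2
pad 6 to align 8 for hp
hp at 8 (size 8, align 8) → ends 16
vx at 16 (size 4, align 4) → ends 20
z at 20 (size 4, align 4) → ends 24
cooldown at 24 (size 2, align 2) → ends 26
pad 6 to align 8 for vy
vy at 32 (size 8, align 8) → ends 40
score at 40 (size 8, align 8) → ends 48
target at 48 (size 28, align 4) → ends 76
x at 76 (size 4, align 4) → ends 80
id at 80 (size 6, align 2) → ends 86
tail pad 2 to reach multiple of 8
total 88 bytes, alignment 8
data bytes 74, size 88 → padding 14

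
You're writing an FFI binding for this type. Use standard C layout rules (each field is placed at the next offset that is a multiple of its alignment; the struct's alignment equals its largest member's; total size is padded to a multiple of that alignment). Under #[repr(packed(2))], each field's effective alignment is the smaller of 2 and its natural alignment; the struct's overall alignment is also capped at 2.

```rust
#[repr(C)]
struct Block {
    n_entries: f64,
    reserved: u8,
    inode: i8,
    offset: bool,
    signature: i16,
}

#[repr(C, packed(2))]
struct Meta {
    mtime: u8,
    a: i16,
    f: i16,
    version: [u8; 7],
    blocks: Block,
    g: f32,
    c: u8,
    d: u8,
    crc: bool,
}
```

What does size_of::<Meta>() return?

38

Block: 0..8  n_entries  (8B, 8-aligned); 8..9  reserved  (1B, 1-aligned); 9..10  inode  (1B, 1-aligned); 10..11  offset  (1B, 1-aligned); 11..12  -- padding (1B); 12..14  signature  (2B, 2-aligned); 14..16  -- tail padding (2B); sizeof = 16, alignof = 8
0..1  mtime  (1B, 1-aligned)
1..2  -- padding (1B)
2..4  a  (2B, 2-aligned)
4..6  f  (2B, 2-aligned)
6..13  version  (7B, 1-aligned)
13..14  -- padding (1B)
14..30  blocks  (16B, 2-aligned)
30..34  g  (4B, 2-aligned)
34..35  c  (1B, 1-aligned)
35..36  d  (1B, 1-aligned)
36..37  crc  (1B, 1-aligned)
37..38  -- tail padding (1B)
sizeof = 38, alignof = 2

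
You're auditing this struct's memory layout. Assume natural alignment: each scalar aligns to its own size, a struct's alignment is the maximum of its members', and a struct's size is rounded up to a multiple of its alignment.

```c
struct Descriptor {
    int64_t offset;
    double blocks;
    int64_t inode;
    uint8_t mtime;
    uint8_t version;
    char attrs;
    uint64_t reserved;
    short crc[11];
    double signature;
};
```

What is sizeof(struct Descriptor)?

offset at 0 (size 8, align 8) → ends 8
blocks at 8 (size 8, align 8) → ends 16
inode at 16 (size 8, align 8) → ends 24
mtime at 24 (size 1, align 1) → ends 25
version at 25 (size 1, align 1) → ends 26
attrs at 26 (size 1, align 1) → ends 27
pad 5 to align 8 for reserved
reserved at 32 (size 8, align 8) → ends 40
crc at 40 (size 22, align 2) → ends 62
pad 2 to align 8 for signature
signature at 64 (size 8, align 8) → ends 72
total 72 bytes, alignment 8

72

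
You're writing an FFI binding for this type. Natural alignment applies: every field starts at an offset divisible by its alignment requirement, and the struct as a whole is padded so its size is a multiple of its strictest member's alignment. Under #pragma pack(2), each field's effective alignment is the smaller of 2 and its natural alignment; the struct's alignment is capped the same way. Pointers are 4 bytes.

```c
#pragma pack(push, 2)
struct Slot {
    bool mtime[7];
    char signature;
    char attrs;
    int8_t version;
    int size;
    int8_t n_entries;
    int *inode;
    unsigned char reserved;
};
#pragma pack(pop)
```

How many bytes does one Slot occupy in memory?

22 bytes

@0: mtime [7B, align 1] → 7
@7: signature [1B, align 1] → 8
@8: attrs [1B, align 1] → 9
@9: version [1B, align 1] → 10
@10: size [4B, align 2] → 14
@14: n_entries [1B, align 1] → 15
+1 pad (align 2)
@16: inode [4B, align 2] → 20
@20: reserved [1B, align 1] → 21
+1 tail pad (align 2)
size 22, align 2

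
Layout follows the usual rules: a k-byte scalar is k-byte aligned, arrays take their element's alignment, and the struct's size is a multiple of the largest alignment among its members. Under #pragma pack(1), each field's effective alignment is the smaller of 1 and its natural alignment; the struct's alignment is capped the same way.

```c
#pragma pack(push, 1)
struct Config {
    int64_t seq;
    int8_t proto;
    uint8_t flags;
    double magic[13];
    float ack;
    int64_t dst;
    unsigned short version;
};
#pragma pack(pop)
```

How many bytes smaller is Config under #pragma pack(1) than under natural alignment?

natural layout:
  0..8  seq  (8B, 8-aligned)
  8..9  proto  (1B, 1-aligned)
  9..10  flags  (1B, 1-aligned)
  10..16  -- padding (6B)
  16..120  magic  (104B, 8-aligned)
  120..124  ack  (4B, 4-aligned)
  124..128  -- padding (4B)
  128..136  dst  (8B, 8-aligned)
  136..138  version  (2B, 2-aligned)
  138..144  -- tail padding (6B)
  sizeof = 144, alignof = 8
packed(1) layout:
  0..8  seq  (8B, 1-aligned)
  8..9  proto  (1B, 1-aligned)
  9..10  flags  (1B, 1-aligned)
  10..114  magic  (104B, 1-aligned)
  114..118  ack  (4B, 1-aligned)
  118..126  dst  (8B, 1-aligned)
  126..128  version  (2B, 1-aligned)
  sizeof = 128, alignof = 1
144 − 128 = 16

16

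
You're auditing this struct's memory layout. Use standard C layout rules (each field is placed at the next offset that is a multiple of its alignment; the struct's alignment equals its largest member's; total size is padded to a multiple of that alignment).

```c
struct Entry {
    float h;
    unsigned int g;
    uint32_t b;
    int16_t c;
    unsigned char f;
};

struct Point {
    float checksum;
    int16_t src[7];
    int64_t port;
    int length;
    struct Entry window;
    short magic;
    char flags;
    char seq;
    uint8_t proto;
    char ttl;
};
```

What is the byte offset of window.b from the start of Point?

Entry: @0: h [4B, align 4] → 4; @4: g [4B, align 4] → 8; @8: b [4B, align 4] → 12; @12: c [2B, align 2] → 14; @14: f [1B, align 1] → 15; +1 tail pad (align 4); size 16, align 4
@0: checksum [4B, align 4] → 4
@4: src [14B, align 2] → 18
+6 pad (align 8)
@24: port [8B, align 8] → 32
@32: length [4B, align 4] → 36
@36: window [16B, align 4] → 52
within Entry: b at 8
36 + 8 = 44

44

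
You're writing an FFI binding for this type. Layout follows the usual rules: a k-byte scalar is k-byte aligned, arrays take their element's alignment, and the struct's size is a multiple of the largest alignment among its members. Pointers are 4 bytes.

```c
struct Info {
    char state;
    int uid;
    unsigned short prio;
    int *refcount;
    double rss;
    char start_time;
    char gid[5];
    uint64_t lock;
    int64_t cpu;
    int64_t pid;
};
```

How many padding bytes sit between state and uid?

@0: state [1B, align 1] → 1
+3 pad (align 4)
@4: uid [4B, align 4] → 8

3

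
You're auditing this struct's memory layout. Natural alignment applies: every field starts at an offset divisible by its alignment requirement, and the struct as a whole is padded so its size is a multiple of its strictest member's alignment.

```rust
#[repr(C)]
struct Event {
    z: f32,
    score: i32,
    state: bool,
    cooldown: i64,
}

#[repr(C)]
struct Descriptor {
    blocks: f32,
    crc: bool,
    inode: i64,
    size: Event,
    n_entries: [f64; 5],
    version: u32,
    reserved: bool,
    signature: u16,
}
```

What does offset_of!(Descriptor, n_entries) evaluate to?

Event: 0..4  z  (4B, 4-aligned); 4..8  score  (4B, 4-aligned); 8..9  state  (1B, 1-aligned); 9..16  -- padding (7B); 16..24  cooldown  (8B, 8-aligned); sizeof = 24, alignof = 8
0..4  blocks  (4B, 4-aligned)
4..5  crc  (1B, 1-aligned)
5..8  -- padding (3B)
8..16  inode  (8B, 8-aligned)
16..40  size  (24B, 8-aligned)
40..80  n_entries  (40B, 8-aligned)

40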